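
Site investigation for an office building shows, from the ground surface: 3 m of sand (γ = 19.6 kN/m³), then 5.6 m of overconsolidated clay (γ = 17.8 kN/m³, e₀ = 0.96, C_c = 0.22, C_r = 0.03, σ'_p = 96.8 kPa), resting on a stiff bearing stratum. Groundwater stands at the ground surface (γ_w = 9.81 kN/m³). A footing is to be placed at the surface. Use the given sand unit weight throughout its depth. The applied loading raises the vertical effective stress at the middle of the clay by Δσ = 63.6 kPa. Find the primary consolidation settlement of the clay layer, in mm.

Mid-depth of clay below the ground surface: z = 3 + 5.6/2 = 5.8 m.
Total vertical stress at mid-clay: σ_v = 19.6×3 + 17.8×2.8 = 108.64 kPa.
Pore pressure: u = 9.81×(5.8 − 0) = 56.898 kPa.
Initial effective stress: σ'_0 = σ_v − u = 108.64 − 56.898 = 51.742 kPa.
Final effective stress: σ'_f = 51.742 + 63.6 = 115.34 kPa.
σ'_f = 115.34 > σ'_p = 96.8 kPa, so the stress path crosses the preconsolidation pressure — recompression up to σ'_p, then virgin compression beyond:
S_c = H/(1+e₀)·[C_r·log₁₀(σ'_p/σ'_0) + C_c·log₁₀(σ'_f/σ'_p)]
    = 5.6/1.96 × [0.03×log₁₀(96.8/51.742) + 0.22×log₁₀(115.34/96.8)]
    = 2.8571 × [0.008161 + 0.016743] = 0.07115 m

S_c ≈ 71.2 mm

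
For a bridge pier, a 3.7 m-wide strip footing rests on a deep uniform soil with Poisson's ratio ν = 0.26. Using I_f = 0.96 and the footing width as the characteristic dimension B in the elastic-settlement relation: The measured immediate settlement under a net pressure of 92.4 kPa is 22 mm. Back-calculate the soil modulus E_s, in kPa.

S_e = q·B·(1−ν²)/E_s · I_f  ⇒  E_s = q·B·(1−ν²)·I_f / S_e.
E_s = 92.4 × 3.7 × 0.9324 × 0.96 / 0.022 = 13910 kPa

E_s ≈ 13900 kPa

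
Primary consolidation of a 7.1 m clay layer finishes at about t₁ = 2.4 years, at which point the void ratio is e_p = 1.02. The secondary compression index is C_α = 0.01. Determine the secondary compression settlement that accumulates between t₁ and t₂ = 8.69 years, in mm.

Secondary compression: S_s = C_α·H/(1+e_p)·log₁₀(t₂/t₁)
S_s = 0.01×7.1/(1+1.02)×log₁₀(8.69/2.4)
    = 0.03515 × 0.5588 = 0.01964 m

S_s ≈ 19.6 mm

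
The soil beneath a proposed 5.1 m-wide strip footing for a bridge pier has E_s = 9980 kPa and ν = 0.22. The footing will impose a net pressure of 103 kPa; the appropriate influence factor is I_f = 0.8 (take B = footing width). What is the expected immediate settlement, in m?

S_e ≈ 0.0401 m

Immediate (elastic) settlement: S_e = q·B·(1−ν²)/E_s · I_f.
S_e = 103 × 5.1 × (1 − 0.22²) / 9980 × 0.8
    = 103 × 5.1 × 0.9516 / 9980 × 0.8
    = 0.04007 m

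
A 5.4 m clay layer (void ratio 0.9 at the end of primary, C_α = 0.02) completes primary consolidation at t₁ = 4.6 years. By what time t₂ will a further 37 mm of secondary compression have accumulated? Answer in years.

S_s = C_α·H/(1+e_p)·log₁₀(t₂/t₁) ⇒ log₁₀(t₂/t₁) = S_s·(1+e_p)/(C_α·H).
log₁₀(t₂/t₁) = 0.037 × (1+0.9) / (0.02×5.4) = 0.6509
t₂ = t₁ × 10^0.6509 = 4.6 × 4.476 = 20.59 years

t₂ ≈ 20.6 years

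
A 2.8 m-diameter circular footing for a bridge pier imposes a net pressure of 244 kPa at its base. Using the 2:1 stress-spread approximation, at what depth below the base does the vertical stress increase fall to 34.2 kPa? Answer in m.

2:1 spreading — at depth z the loaded area has grown by z in each plan dimension:
qD²/(D+z)² = Δσ_z ⇒ z = D(√(q/Δσ_z) − 1) = 2.8×(√(244/34.2) − 1) = 4.679 m

z ≈ 4.68 m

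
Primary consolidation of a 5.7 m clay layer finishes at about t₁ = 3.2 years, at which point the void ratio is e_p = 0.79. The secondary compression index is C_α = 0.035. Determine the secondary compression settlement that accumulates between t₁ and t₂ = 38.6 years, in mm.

Secondary compression: S_s = C_α·H/(1+e_p)·log₁₀(t₂/t₁)
S_s = 0.035×5.7/(1+0.79)×log₁₀(38.6/3.2)
    = 0.1115 × 1.081 = 0.1205 m

S_s ≈ 121 mm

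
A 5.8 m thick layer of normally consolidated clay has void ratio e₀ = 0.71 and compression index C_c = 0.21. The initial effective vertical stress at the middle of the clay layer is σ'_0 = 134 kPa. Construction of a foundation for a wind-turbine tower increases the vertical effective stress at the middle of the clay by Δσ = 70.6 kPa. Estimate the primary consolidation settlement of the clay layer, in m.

S_c ≈ 0.131 m

Final effective stress: σ'_f = σ'_0 + Δσ = 134 + 70.6 = 204.6 kPa.
Normally consolidated clay, so the full stress increment lies on the virgin compression line:
S_c = C_c·H/(1+e₀)·log₁₀(σ'_f/σ'_0) = 0.21×5.8/(1+0.71)×log₁₀(204.6/134)
    = 0.71228 × 0.1838 = 0.1309 m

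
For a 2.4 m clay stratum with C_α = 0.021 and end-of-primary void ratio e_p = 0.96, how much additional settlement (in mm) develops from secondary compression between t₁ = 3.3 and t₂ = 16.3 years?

S_s ≈ 17.8 mm

Secondary compression: S_s = C_α·H/(1+e_p)·log₁₀(t₂/t₁)
S_s = 0.021×2.4/(1+0.96)×log₁₀(16.3/3.3)
    = 0.02571 × 0.6937 = 0.01784 m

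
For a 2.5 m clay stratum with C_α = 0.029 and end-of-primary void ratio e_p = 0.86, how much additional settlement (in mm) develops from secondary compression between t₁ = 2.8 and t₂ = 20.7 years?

S_s ≈ 33.9 mm

Secondary compression: S_s = C_α·H/(1+e_p)·log₁₀(t₂/t₁)
S_s = 0.029×2.5/(1+0.86)×log₁₀(20.7/2.8)
    = 0.03898 × 0.8688 = 0.03386 m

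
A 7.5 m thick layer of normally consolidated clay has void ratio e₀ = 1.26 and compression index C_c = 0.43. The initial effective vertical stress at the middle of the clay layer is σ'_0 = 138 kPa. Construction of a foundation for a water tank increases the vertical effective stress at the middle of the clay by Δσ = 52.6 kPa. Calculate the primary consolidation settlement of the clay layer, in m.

S_c ≈ 0.2 m

Final effective stress: σ'_f = σ'_0 + Δσ = 138 + 52.6 = 190.6 kPa.
Normally consolidated clay, so the full stress increment lies on the virgin compression line:
S_c = C_c·H/(1+e₀)·log₁₀(σ'_f/σ'_0) = 0.43×7.5/(1+1.26)×log₁₀(190.6/138)
    = 1.427 × 0.14024 = 0.2001 m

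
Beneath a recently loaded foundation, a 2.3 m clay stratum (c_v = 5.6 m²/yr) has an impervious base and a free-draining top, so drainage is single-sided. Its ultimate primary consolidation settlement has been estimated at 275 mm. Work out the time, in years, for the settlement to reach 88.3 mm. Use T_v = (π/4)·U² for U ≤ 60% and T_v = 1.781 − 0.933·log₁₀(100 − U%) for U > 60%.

t ≈ 0.0765 years

Drainage path length: H_d = H = 2.3 m (single drainage).
U = S(t)/S_ult = 88.3/275 = 0.3211.
U ≤ 60%: T_v = (π/4)·U² = (π/4)×0.32109² = 0.080974.
t = T_v·H_d²/c_v = 0.080974×2.3²/5.6 = 0.07649 years.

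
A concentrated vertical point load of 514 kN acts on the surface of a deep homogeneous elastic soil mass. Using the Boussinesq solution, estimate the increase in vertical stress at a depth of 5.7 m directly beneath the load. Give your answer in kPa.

Δσ_z ≈ 7.55 kPa

Boussinesq vertical stress below a point load on an elastic half-space:
Δσ_z = 3P/(2πz²) · [1 + (r/z)²]^(−5/2)
r/z = 0/5.7 = 0; [1+(r/z)²]^(−5/2) = 1.
Δσ_z = 3×514/(2π×5.7²) × 1 = 7.5536 × 1 = 7.554 kPa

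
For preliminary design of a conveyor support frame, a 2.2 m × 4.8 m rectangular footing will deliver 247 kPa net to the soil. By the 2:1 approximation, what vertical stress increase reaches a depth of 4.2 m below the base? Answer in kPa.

By the 2:1 method the load spreads at 1 horizontal : 2 vertical, so at depth z the loaded area has grown by z in each plan dimension:
Δσ = qBL/((B+z)(L+z)) = 247×2.2×4.8/((2.2+4.2)(4.8+4.2)) = 45.283 kPa

Δσ_z ≈ 45.3 kPa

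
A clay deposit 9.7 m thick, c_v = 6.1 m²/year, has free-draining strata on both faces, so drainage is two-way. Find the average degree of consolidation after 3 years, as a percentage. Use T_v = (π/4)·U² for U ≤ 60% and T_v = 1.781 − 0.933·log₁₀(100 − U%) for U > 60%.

U ≈ 88.1 %

Drainage path length: H_d = H/2 = 4.85 m (double drainage).
T_v = c_v·t/H_d² = 6.1×3/4.85² = 0.77798.
T_v = 0.77798 corresponds to the U > 60% branch:
U = 1 − 10^((1.781 − T_v)/0.933)/100 = 0.8811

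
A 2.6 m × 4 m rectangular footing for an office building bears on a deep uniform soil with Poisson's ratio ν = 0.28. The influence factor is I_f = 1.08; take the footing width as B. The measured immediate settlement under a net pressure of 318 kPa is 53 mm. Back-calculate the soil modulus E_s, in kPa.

S_e = q·B·(1−ν²)/E_s · I_f  ⇒  E_s = q·B·(1−ν²)·I_f / S_e.
E_s = 318 × 2.6 × 0.9216 × 1.08 / 0.053 = 15530 kPa

E_s ≈ 15500 kPa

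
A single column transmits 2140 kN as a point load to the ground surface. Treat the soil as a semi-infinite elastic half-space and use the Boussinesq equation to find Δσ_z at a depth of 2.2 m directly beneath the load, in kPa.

Δσ_z ≈ 211 kPa

Boussinesq vertical stress below a point load on an elastic half-space:
Δσ_z = 3P/(2πz²) · [1 + (r/z)²]^(−5/2)
r/z = 0/2.2 = 0; [1+(r/z)²]^(−5/2) = 1.
Δσ_z = 3×2140/(2π×2.2²) × 1 = 211.11 × 1 = 211.1 kPa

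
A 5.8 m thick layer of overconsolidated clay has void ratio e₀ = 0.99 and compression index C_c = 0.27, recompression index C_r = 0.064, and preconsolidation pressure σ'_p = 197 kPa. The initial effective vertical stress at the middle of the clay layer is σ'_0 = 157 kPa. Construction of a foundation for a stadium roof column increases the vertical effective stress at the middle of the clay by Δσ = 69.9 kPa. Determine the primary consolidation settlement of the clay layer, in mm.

S_c ≈ 66.7 mm

Final effective stress: σ'_f = 157 + 69.9 = 226.9 kPa.
σ'_f = 226.9 > σ'_p = 197 kPa, so the stress path crosses the preconsolidation pressure — recompression up to σ'_p, then virgin compression beyond:
S_c = H/(1+e₀)·[C_r·log₁₀(σ'_p/σ'_0) + C_c·log₁₀(σ'_f/σ'_p)]
    = 5.8/1.99 × [0.064×log₁₀(197/157) + 0.27×log₁₀(226.9/197)]
    = 2.9146 × [0.0063083 + 0.016569] = 0.06668 m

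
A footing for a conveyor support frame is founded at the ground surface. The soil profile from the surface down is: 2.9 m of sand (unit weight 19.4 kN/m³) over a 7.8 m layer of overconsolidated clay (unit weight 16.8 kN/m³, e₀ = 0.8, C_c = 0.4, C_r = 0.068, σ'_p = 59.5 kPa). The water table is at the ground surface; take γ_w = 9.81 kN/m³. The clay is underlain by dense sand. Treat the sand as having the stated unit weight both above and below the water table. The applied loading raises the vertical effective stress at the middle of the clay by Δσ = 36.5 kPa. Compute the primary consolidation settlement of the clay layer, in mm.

Mid-depth of clay below the ground surface: z = 2.9 + 7.8/2 = 6.8 m.
Total vertical stress at mid-clay: σ_v = 19.4×2.9 + 16.8×3.9 = 121.78 kPa.
Pore pressure: u = 9.81×(6.8 − 0) = 66.708 kPa.
Initial effective stress: σ'_0 = σ_v − u = 121.78 − 66.708 = 55.072 kPa.
Final effective stress: σ'_f = 55.072 + 36.5 = 91.572 kPa.
σ'_f = 91.572 > σ'_p = 59.5 kPa, so the stress path crosses the preconsolidation pressure — recompression up to σ'_p, then virgin compression beyond:
S_c = H/(1+e₀)·[C_r·log₁₀(σ'_p/σ'_0) + C_c·log₁₀(σ'_f/σ'_p)]
    = 7.8/1.8 × [0.068×log₁₀(59.5/55.072) + 0.4×log₁₀(91.572/59.5)]
    = 4.3333 × [0.0022839 + 0.074898] = 0.3345 m

S_c ≈ 334 mm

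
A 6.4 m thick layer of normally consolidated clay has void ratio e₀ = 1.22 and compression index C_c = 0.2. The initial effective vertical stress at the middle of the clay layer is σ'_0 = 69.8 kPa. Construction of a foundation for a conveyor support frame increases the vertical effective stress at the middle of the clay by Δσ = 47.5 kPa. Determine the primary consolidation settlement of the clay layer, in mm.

Final effective stress: σ'_f = σ'_0 + Δσ = 69.8 + 47.5 = 117.3 kPa.
Normally consolidated clay, so the full stress increment lies on the virgin compression line:
S_c = C_c·H/(1+e₀)·log₁₀(σ'_f/σ'_0) = 0.2×6.4/(1+1.22)×log₁₀(117.3/69.8)
    = 0.57658 × 0.22544 = 0.13 m

S_c ≈ 130 mm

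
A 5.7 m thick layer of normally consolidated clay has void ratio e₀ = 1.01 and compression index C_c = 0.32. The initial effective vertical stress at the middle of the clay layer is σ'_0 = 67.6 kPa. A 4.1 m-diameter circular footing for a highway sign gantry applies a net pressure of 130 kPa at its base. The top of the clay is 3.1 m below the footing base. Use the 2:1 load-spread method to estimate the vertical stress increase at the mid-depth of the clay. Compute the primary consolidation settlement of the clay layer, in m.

S_c ≈ 0.109 m

Mid-depth of clay below the footing base: z = 3.1 + 5.7/2 = 5.95 m.
Stress increase at mid-clay by the 2:1 spreading method:
Δσ ≈ qD²/(D+z)² = 130×4.1²/(4.1+5.95)² = 21.636 kPa
Final effective stress: σ'_f = σ'_0 + Δσ = 67.6 + 21.636 = 89.236 kPa.
Normally consolidated clay, so the full stress increment lies on the virgin compression line:
S_c = C_c·H/(1+e₀)·log₁₀(σ'_f/σ'_0) = 0.32×5.7/(1+1.01)×log₁₀(89.236/67.6)
    = 0.90746 × 0.12059 = 0.1094 m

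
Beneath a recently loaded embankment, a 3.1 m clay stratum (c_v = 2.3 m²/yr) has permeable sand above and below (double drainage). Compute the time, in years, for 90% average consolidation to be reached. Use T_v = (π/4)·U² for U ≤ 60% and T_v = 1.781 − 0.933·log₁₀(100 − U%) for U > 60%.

Drainage path length: H_d = H/2 = 1.55 m (double drainage).
U > 60%: T_v = 1.781 − 0.933·log₁₀(100 − 90) = 0.848.
t = T_v·H_d²/c_v = 0.848×1.55²/2.3 = 0.8858 years.

t ≈ 0.886 years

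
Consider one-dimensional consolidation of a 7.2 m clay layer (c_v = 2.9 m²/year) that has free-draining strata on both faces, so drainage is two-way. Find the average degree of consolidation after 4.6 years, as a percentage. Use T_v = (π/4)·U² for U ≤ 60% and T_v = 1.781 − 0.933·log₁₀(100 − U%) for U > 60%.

Drainage path length: H_d = H/2 = 3.6 m (double drainage).
T_v = c_v·t/H_d² = 2.9×4.6/3.6² = 1.0293.
T_v = 1.0293 corresponds to the U > 60% branch:
U = 1 − 10^((1.781 − T_v)/0.933)/100 = 0.9361

U ≈ 93.6 %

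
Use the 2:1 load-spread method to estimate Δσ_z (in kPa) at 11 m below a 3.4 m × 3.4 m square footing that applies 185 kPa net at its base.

Δσ_z ≈ 10.3 kPa

By the 2:1 method the load spreads at 1 horizontal : 2 vertical, so at depth z the loaded area has grown by z in each plan dimension:
Δσ = qBL/((B+z)(L+z)) = 185×3.4×3.4/((3.4+11)(3.4+11)) = 10.313 kPa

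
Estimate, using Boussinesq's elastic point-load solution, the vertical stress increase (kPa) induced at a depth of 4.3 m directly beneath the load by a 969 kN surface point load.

Boussinesq vertical stress below a point load on an elastic half-space:
Δσ_z = 3P/(2πz²) · [1 + (r/z)²]^(−5/2)
r/z = 0/4.3 = 0; [1+(r/z)²]^(−5/2) = 1.
Δσ_z = 3×969/(2π×4.3²) × 1 = 25.022 × 1 = 25.02 kPa

Δσ_z ≈ 25 kPa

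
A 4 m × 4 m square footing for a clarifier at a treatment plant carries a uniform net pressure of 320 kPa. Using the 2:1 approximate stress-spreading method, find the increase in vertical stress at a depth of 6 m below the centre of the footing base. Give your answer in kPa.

Δσ_z ≈ 51.2 kPa

By the 2:1 method the load spreads at 1 horizontal : 2 vertical, so at depth z the loaded area has grown by z in each plan dimension:
Δσ = qBL/((B+z)(L+z)) = 320×4×4/((4+6)(4+6)) = 51.2 kPa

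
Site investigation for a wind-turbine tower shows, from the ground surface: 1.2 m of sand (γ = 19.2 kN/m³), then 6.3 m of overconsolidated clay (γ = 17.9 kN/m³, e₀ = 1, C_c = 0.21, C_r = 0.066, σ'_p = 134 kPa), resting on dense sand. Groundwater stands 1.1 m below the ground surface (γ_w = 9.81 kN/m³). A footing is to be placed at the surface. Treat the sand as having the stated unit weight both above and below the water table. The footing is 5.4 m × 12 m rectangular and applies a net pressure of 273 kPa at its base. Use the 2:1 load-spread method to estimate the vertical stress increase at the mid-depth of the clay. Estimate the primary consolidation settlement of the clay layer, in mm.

Mid-depth of clay below the ground surface: z = 1.2 + 6.3/2 = 4.35 m.
Total vertical stress at mid-clay: σ_v = 19.2×1.2 + 17.9×3.15 = 79.425 kPa.
Pore pressure: u = 9.81×(4.35 − 1.1) = 31.883 kPa.
Initial effective stress: σ'_0 = σ_v − u = 79.425 − 31.883 = 47.542 kPa.
Stress increase at mid-clay by the 2:1 spreading method:
Δσ = qBL/((B+z)(L+z)) = 273×5.4×12/((5.4+4.35)(12+4.35)) = 110.97 kPa
Final effective stress: σ'_f = 47.542 + 110.97 = 158.51 kPa.
σ'_f = 158.51 > σ'_p = 134 kPa, so the stress path crosses the preconsolidation pressure — recompression up to σ'_p, then virgin compression beyond:
S_c = H/(1+e₀)·[C_r·log₁₀(σ'_p/σ'_0) + C_c·log₁₀(σ'_f/σ'_p)]
    = 6.3/2 × [0.066×log₁₀(134/47.542) + 0.21×log₁₀(158.51/134)]
    = 3.15 × [0.029702 + 0.01532] = 0.1418 m

S_c ≈ 142 mm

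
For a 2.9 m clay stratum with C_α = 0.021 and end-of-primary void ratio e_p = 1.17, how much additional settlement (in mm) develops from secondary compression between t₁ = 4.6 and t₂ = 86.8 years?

Secondary compression: S_s = C_α·H/(1+e_p)·log₁₀(t₂/t₁)
S_s = 0.021×2.9/(1+1.17)×log₁₀(86.8/4.6)
    = 0.02806 × 1.276 = 0.0358 m

S_s ≈ 35.8 mm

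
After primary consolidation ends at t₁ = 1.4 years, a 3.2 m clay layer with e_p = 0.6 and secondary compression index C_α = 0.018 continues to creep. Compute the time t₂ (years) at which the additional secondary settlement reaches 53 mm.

t₂ ≈ 41.5 years

S_s = C_α·H/(1+e_p)·log₁₀(t₂/t₁) ⇒ log₁₀(t₂/t₁) = S_s·(1+e_p)/(C_α·H).
log₁₀(t₂/t₁) = 0.053 × (1+0.6) / (0.018×3.2) = 1.472
t₂ = t₁ × 10^1.472 = 1.4 × 29.66 = 41.53 years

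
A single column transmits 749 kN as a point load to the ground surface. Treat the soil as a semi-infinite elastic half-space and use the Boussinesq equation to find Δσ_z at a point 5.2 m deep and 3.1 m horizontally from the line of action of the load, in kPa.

Boussinesq vertical stress below a point load on an elastic half-space:
Δσ_z = 3P/(2πz²) · [1 + (r/z)²]^(−5/2)
r/z = 3.1/5.2 = 0.59615; [1+(r/z)²]^(−5/2) = 0.46755.
Δσ_z = 3×749/(2π×5.2²) × 0.46755 = 13.226 × 0.46755 = 6.184 kPa

Δσ_z ≈ 6.18 kPa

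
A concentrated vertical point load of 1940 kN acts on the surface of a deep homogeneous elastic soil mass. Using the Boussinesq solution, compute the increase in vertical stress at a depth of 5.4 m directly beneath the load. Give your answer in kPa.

Δσ_z ≈ 31.8 kPa

Boussinesq vertical stress below a point load on an elastic half-space:
Δσ_z = 3P/(2πz²) · [1 + (r/z)²]^(−5/2)
r/z = 0/5.4 = 0; [1+(r/z)²]^(−5/2) = 1.
Δσ_z = 3×1940/(2π×5.4²) × 1 = 31.765 × 1 = 31.77 kPa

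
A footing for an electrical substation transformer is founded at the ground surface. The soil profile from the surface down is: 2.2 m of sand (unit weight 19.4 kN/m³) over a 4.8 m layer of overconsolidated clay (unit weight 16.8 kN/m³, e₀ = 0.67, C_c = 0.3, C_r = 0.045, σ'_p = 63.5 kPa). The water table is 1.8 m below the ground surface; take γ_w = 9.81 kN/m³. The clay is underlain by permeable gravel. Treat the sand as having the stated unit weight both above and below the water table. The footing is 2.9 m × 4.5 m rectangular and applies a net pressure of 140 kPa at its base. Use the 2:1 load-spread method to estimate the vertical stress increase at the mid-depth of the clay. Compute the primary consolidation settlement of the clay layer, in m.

S_c ≈ 0.105 m

Mid-depth of clay below the ground surface: z = 2.2 + 4.8/2 = 4.6 m.
Total vertical stress at mid-clay: σ_v = 19.4×2.2 + 16.8×2.4 = 83 kPa.
Pore pressure: u = 9.81×(4.6 − 1.8) = 27.468 kPa.
Initial effective stress: σ'_0 = σ_v − u = 83 − 27.468 = 55.532 kPa.
Stress increase at mid-clay by the 2:1 spreading method:
Δσ = qBL/((B+z)(L+z)) = 140×2.9×4.5/((2.9+4.6)(4.5+4.6)) = 26.769 kPa
Final effective stress: σ'_f = 55.532 + 26.769 = 82.301 kPa.
σ'_f = 82.301 > σ'_p = 63.5 kPa, so the stress path crosses the preconsolidation pressure — recompression up to σ'_p, then virgin compression beyond:
S_c = H/(1+e₀)·[C_r·log₁₀(σ'_p/σ'_0) + C_c·log₁₀(σ'_f/σ'_p)]
    = 4.8/1.67 × [0.045×log₁₀(63.5/55.532) + 0.3×log₁₀(82.301/63.5)]
    = 2.8743 × [0.0026204 + 0.033789] = 0.1047 m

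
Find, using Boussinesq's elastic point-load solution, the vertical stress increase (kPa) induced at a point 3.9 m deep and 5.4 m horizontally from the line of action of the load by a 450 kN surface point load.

Boussinesq vertical stress below a point load on an elastic half-space:
Δσ_z = 3P/(2πz²) · [1 + (r/z)²]^(−5/2)
r/z = 5.4/3.9 = 1.3846; [1+(r/z)²]^(−5/2) = 0.068802.
Δσ_z = 3×450/(2π×3.9²) × 0.068802 = 14.126 × 0.068802 = 0.9719 kPa

Δσ_z ≈ 0.972 kPa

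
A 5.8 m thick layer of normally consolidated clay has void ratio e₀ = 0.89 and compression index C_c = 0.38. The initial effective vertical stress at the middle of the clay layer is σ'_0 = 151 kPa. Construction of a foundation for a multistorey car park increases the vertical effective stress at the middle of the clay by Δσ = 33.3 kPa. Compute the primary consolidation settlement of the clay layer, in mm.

Final effective stress: σ'_f = σ'_0 + Δσ = 151 + 33.3 = 184.3 kPa.
Normally consolidated clay, so the full stress increment lies on the virgin compression line:
S_c = C_c·H/(1+e₀)·log₁₀(σ'_f/σ'_0) = 0.38×5.8/(1+0.89)×log₁₀(184.3/151)
    = 1.1661 × 0.086548 = 0.1009 m

S_c ≈ 101 mm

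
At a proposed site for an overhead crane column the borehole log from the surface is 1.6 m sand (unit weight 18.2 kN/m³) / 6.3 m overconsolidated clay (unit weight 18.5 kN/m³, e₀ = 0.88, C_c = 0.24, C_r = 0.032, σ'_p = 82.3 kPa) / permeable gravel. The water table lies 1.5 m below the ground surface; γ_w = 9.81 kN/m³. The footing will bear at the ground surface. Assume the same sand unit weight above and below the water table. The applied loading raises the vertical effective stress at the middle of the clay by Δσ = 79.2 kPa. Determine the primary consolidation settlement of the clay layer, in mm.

S_c ≈ 190 mm

Mid-depth of clay below the ground surface: z = 1.6 + 6.3/2 = 4.75 m.
Total vertical stress at mid-clay: σ_v = 18.2×1.6 + 18.5×3.15 = 87.395 kPa.
Pore pressure: u = 9.81×(4.75 − 1.5) = 31.883 kPa.
Initial effective stress: σ'_0 = σ_v − u = 87.395 − 31.883 = 55.512 kPa.
Final effective stress: σ'_f = 55.512 + 79.2 = 134.71 kPa.
σ'_f = 134.71 > σ'_p = 82.3 kPa, so the stress path crosses the preconsolidation pressure — recompression up to σ'_p, then virgin compression beyond:
S_c = H/(1+e₀)·[C_r·log₁₀(σ'_p/σ'_0) + C_c·log₁₀(σ'_f/σ'_p)]
    = 6.3/1.88 × [0.032×log₁₀(82.3/55.512) + 0.24×log₁₀(134.71/82.3)]
    = 3.3511 × [0.0054724 + 0.05136] = 0.1905 m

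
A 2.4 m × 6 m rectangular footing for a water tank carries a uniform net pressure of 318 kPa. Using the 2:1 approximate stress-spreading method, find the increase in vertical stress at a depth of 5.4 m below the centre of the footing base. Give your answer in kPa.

By the 2:1 method the load spreads at 1 horizontal : 2 vertical, so at depth z the loaded area has grown by z in each plan dimension:
Δσ = qBL/((B+z)(L+z)) = 318×2.4×6/((2.4+5.4)(6+5.4)) = 51.498 kPa

Δσ_z ≈ 51.5 kPa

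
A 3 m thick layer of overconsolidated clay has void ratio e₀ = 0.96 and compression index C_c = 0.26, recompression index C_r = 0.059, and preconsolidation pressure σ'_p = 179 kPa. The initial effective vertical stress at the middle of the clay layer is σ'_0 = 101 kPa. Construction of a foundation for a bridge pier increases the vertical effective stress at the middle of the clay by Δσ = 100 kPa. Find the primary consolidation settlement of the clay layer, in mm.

S_c ≈ 42.5 mm

Final effective stress: σ'_f = 101 + 100 = 201 kPa.
σ'_f = 201 > σ'_p = 179 kPa, so the stress path crosses the preconsolidation pressure — recompression up to σ'_p, then virgin compression beyond:
S_c = H/(1+e₀)·[C_r·log₁₀(σ'_p/σ'_0) + C_c·log₁₀(σ'_f/σ'_p)]
    = 3/1.96 × [0.059×log₁₀(179/101) + 0.26×log₁₀(201/179)]
    = 1.5306 × [0.014663 + 0.013089] = 0.04248 m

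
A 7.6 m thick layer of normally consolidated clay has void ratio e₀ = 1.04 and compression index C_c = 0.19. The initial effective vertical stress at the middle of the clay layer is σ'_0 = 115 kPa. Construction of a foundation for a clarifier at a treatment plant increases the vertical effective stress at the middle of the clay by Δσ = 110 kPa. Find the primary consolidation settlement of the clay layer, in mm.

S_c ≈ 206 mm

Final effective stress: σ'_f = σ'_0 + Δσ = 115 + 110 = 225 kPa.
Normally consolidated clay, so the full stress increment lies on the virgin compression line:
S_c = C_c·H/(1+e₀)·log₁₀(σ'_f/σ'_0) = 0.19×7.6/(1+1.04)×log₁₀(225/115)
    = 0.70784 × 0.29148 = 0.2063 m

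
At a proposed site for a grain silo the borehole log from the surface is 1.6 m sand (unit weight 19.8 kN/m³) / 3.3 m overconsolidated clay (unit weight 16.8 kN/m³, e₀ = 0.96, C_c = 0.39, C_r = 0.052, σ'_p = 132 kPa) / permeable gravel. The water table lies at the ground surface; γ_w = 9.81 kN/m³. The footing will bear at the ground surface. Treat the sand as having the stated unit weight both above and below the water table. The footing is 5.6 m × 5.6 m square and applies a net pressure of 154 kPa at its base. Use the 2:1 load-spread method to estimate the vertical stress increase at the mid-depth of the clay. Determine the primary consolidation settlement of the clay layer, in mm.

Mid-depth of clay below the ground surface: z = 1.6 + 3.3/2 = 3.25 m.
Total vertical stress at mid-clay: σ_v = 19.8×1.6 + 16.8×1.65 = 59.4 kPa.
Pore pressure: u = 9.81×(3.25 − 0) = 31.883 kPa.
Initial effective stress: σ'_0 = σ_v − u = 59.4 − 31.883 = 27.517 kPa.
Stress increase at mid-clay by the 2:1 spreading method:
Δσ = qBL/((B+z)(L+z)) = 154×5.6×5.6/((5.6+3.25)(5.6+3.25)) = 61.661 kPa
Final effective stress: σ'_f = 27.517 + 61.661 = 89.178 kPa.
σ'_f = 89.178 ≤ σ'_p = 132 kPa, so the clay remains overconsolidated and only the recompression index applies:
S_c = C_r·H/(1+e₀)·log₁₀(σ'_f/σ'_0) = 0.052×3.3/1.96×log₁₀(89.178/27.517)
    = 0.087552 × 0.51066 = 0.04471 m

S_c ≈ 44.7 mm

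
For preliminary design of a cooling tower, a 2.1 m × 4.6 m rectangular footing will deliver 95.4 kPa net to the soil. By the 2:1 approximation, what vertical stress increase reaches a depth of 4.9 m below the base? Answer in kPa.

Δσ_z ≈ 13.9 kPa

By the 2:1 method the load spreads at 1 horizontal : 2 vertical, so at depth z the loaded area has grown by z in each plan dimension:
Δσ = qBL/((B+z)(L+z)) = 95.4×2.1×4.6/((2.1+4.9)(4.6+4.9)) = 13.858 kPa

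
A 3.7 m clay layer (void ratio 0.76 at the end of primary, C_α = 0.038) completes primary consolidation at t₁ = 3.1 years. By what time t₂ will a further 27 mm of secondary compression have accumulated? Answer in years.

t₂ ≈ 6.75 years

S_s = C_α·H/(1+e_p)·log₁₀(t₂/t₁) ⇒ log₁₀(t₂/t₁) = S_s·(1+e_p)/(C_α·H).
log₁₀(t₂/t₁) = 0.027 × (1+0.76) / (0.038×3.7) = 0.338
t₂ = t₁ × 10^0.338 = 3.1 × 2.178 = 6.751 years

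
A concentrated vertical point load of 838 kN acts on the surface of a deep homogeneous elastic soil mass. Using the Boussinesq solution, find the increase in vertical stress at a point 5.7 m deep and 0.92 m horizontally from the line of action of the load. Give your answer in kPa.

Boussinesq vertical stress below a point load on an elastic half-space:
Δσ_z = 3P/(2πz²) · [1 + (r/z)²]^(−5/2)
r/z = 0.92/5.7 = 0.1614; [1+(r/z)²]^(−5/2) = 0.93773.
Δσ_z = 3×838/(2π×5.7²) × 0.93773 = 12.315 × 0.93773 = 11.55 kPa

Δσ_z ≈ 11.5 kPa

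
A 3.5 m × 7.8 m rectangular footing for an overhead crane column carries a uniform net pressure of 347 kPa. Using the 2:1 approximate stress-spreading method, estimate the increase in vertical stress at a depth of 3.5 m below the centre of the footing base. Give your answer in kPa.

Δσ_z ≈ 120 kPa

By the 2:1 method the load spreads at 1 horizontal : 2 vertical, so at depth z the loaded area has grown by z in each plan dimension:
Δσ = qBL/((B+z)(L+z)) = 347×3.5×7.8/((3.5+3.5)(7.8+3.5)) = 119.76 kPa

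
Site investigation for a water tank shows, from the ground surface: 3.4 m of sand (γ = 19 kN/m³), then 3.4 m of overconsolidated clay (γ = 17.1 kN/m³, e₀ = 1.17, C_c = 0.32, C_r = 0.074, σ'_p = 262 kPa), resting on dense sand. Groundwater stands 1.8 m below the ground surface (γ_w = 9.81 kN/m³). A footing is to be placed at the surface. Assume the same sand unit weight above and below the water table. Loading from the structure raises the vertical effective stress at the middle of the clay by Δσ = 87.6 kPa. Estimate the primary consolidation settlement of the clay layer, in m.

Mid-depth of clay below the ground surface: z = 3.4 + 3.4/2 = 5.1 m.
Total vertical stress at mid-clay: σ_v = 19×3.4 + 17.1×1.7 = 93.67 kPa.
Pore pressure: u = 9.81×(5.1 − 1.8) = 32.373 kPa.
Initial effective stress: σ'_0 = σ_v − u = 93.67 − 32.373 = 61.297 kPa.
Final effective stress: σ'_f = 61.297 + 87.6 = 148.9 kPa.
σ'_f = 148.9 ≤ σ'_p = 262 kPa, so the clay remains overconsolidated and only the recompression index applies:
S_c = C_r·H/(1+e₀)·log₁₀(σ'_f/σ'_0) = 0.074×3.4/2.17×log₁₀(148.9/61.297)
    = 0.11594 × 0.38546 = 0.04469 m

S_c ≈ 0.0447 m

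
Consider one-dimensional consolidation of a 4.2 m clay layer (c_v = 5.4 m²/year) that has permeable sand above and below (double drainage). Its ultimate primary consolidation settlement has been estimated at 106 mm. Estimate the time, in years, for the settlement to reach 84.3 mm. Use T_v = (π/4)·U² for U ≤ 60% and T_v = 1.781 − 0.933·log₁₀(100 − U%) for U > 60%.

Drainage path length: H_d = H/2 = 2.1 m (double drainage).
U = S(t)/S_ult = 84.3/106 = 0.7953.
U > 60%: T_v = 1.781 − 0.933·log₁₀(100 − 79.528) = 0.55769.
t = T_v·H_d²/c_v = 0.55769×2.1²/5.4 = 0.4554 years.

t ≈ 0.455 years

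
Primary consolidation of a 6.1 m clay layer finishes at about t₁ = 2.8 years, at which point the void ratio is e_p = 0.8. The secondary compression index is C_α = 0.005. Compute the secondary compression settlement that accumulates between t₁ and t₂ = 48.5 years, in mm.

S_s ≈ 21 mm

Secondary compression: S_s = C_α·H/(1+e_p)·log₁₀(t₂/t₁)
S_s = 0.005×6.1/(1+0.8)×log₁₀(48.5/2.8)
    = 0.01694 × 1.239 = 0.02099 m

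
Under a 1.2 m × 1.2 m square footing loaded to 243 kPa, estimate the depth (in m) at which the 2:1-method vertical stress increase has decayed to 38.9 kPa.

z ≈ 1.8 m

2:1 spreading — at depth z the loaded area has grown by z in each plan dimension:
qB²/(B+z)² = Δσ_z ⇒ z = B(√(q/Δσ_z) − 1) = 1.2×(√(243/38.9) − 1) = 1.799 m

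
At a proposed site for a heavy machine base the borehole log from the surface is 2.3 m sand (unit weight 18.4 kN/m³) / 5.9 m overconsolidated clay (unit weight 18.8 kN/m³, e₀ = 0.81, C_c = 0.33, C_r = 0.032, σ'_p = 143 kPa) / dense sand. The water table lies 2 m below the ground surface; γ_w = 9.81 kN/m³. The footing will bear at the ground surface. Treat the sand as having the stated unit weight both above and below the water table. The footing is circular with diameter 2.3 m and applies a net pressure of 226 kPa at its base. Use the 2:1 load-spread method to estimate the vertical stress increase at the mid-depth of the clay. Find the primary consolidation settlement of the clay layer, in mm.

S_c ≈ 12.5 mm

Mid-depth of clay below the ground surface: z = 2.3 + 5.9/2 = 5.25 m.
Total vertical stress at mid-clay: σ_v = 18.4×2.3 + 18.8×2.95 = 97.78 kPa.
Pore pressure: u = 9.81×(5.25 − 2) = 31.883 kPa.
Initial effective stress: σ'_0 = σ_v − u = 97.78 − 31.883 = 65.897 kPa.
Stress increase at mid-clay by the 2:1 spreading method:
Δσ ≈ qD²/(D+z)² = 226×2.3²/(2.3+5.25)² = 20.973 kPa
Final effective stress: σ'_f = 65.897 + 20.973 = 86.87 kPa.
σ'_f = 86.87 ≤ σ'_p = 143 kPa, so the clay remains overconsolidated and only the recompression index applies:
S_c = C_r·H/(1+e₀)·log₁₀(σ'_f/σ'_0) = 0.032×5.9/1.81×log₁₀(86.87/65.897)
    = 0.10431 × 0.12 = 0.01252 m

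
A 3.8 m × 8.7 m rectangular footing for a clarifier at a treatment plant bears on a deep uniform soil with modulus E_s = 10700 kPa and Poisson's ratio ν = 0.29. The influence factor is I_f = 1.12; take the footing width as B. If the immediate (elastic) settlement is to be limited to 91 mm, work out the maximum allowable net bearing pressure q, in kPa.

q ≈ 250 kPa

S_e = q·B·(1−ν²)/E_s · I_f  ⇒  q = S_e·E_s / (B·(1−ν²)·I_f).
q = 0.091 × 10700 / (3.8 × 0.9159 × 1.12) = 249.8 kPa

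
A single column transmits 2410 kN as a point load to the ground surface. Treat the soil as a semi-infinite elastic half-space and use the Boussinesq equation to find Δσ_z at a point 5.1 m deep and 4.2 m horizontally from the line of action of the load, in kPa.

Δσ_z ≈ 12.1 kPa

Boussinesq vertical stress below a point load on an elastic half-space:
Δσ_z = 3P/(2πz²) · [1 + (r/z)²]^(−5/2)
r/z = 4.2/5.1 = 0.82353; [1+(r/z)²]^(−5/2) = 0.27409.
Δσ_z = 3×2410/(2π×5.1²) × 0.27409 = 44.24 × 0.27409 = 12.13 kPa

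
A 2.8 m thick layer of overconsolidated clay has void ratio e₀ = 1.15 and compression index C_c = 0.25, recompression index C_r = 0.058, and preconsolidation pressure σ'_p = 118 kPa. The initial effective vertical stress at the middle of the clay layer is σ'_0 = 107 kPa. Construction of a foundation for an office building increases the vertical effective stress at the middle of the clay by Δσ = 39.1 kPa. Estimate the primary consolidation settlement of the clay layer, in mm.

S_c ≈ 33.4 mm

Final effective stress: σ'_f = 107 + 39.1 = 146.1 kPa.
σ'_f = 146.1 > σ'_p = 118 kPa, so the stress path crosses the preconsolidation pressure — recompression up to σ'_p, then virgin compression beyond:
S_c = H/(1+e₀)·[C_r·log₁₀(σ'_p/σ'_0) + C_c·log₁₀(σ'_f/σ'_p)]
    = 2.8/2.15 × [0.058×log₁₀(118/107) + 0.25×log₁₀(146.1/118)]
    = 1.3023 × [0.0024649 + 0.023192] = 0.03341 m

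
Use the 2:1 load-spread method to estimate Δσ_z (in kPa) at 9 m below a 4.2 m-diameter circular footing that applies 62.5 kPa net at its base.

Δσ_z ≈ 6.33 kPa

By the 2:1 method the load spreads at 1 horizontal : 2 vertical, so at depth z the loaded area has grown by z in each plan dimension:
Δσ ≈ qD²/(D+z)² = 62.5×4.2²/(4.2+9)² = 6.3275 kPa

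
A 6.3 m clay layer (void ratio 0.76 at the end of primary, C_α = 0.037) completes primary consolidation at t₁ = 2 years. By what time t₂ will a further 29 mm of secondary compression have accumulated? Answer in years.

S_s = C_α·H/(1+e_p)·log₁₀(t₂/t₁) ⇒ log₁₀(t₂/t₁) = S_s·(1+e_p)/(C_α·H).
log₁₀(t₂/t₁) = 0.029 × (1+0.76) / (0.037×6.3) = 0.219
t₂ = t₁ × 10^0.219 = 2 × 1.656 = 3.311 years

t₂ ≈ 3.31 years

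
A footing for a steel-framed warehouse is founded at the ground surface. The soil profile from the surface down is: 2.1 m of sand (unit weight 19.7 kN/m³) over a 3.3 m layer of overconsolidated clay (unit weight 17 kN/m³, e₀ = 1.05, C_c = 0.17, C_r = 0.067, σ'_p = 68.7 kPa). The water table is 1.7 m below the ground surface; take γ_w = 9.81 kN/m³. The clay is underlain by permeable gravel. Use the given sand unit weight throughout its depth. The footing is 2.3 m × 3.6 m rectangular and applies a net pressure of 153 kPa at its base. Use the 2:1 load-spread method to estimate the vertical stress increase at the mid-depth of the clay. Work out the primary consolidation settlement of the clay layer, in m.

Mid-depth of clay below the ground surface: z = 2.1 + 3.3/2 = 3.75 m.
Total vertical stress at mid-clay: σ_v = 19.7×2.1 + 17×1.65 = 69.42 kPa.
Pore pressure: u = 9.81×(3.75 − 1.7) = 20.11 kPa.
Initial effective stress: σ'_0 = σ_v − u = 69.42 − 20.11 = 49.31 kPa.
Stress increase at mid-clay by the 2:1 spreading method:
Δσ = qBL/((B+z)(L+z)) = 153×2.3×3.6/((2.3+3.75)(3.6+3.75)) = 28.489 kPa
Final effective stress: σ'_f = 49.31 + 28.489 = 77.799 kPa.
σ'_f = 77.799 > σ'_p = 68.7 kPa, so the stress path crosses the preconsolidation pressure — recompression up to σ'_p, then virgin compression beyond:
S_c = H/(1+e₀)·[C_r·log₁₀(σ'_p/σ'_0) + C_c·log₁₀(σ'_f/σ'_p)]
    = 3.3/2.05 × [0.067×log₁₀(68.7/49.31) + 0.17×log₁₀(77.799/68.7)]
    = 1.6098 × [0.0096495 + 0.0091829] = 0.03032 m

S_c ≈ 0.0303 m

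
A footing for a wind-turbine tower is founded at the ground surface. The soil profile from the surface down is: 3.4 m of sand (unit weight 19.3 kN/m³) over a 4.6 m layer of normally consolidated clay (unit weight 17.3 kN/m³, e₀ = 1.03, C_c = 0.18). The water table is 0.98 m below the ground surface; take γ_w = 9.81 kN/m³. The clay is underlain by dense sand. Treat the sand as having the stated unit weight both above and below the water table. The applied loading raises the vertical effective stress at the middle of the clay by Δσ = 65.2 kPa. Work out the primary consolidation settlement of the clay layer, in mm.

S_c ≈ 132 mm

Mid-depth of clay below the ground surface: z = 3.4 + 4.6/2 = 5.7 m.
Total vertical stress at mid-clay: σ_v = 19.3×3.4 + 17.3×2.3 = 105.41 kPa.
Pore pressure: u = 9.81×(5.7 − 0.98) = 46.303 kPa.
Initial effective stress: σ'_0 = σ_v − u = 105.41 − 46.303 = 59.107 kPa.
Final effective stress: σ'_f = σ'_0 + Δσ = 59.107 + 65.2 = 124.31 kPa.
Normally consolidated clay, so the full stress increment lies on the virgin compression line:
S_c = C_c·H/(1+e₀)·log₁₀(σ'_f/σ'_0) = 0.18×4.6/(1+1.03)×log₁₀(124.31/59.107)
    = 0.40788 × 0.32287 = 0.1317 m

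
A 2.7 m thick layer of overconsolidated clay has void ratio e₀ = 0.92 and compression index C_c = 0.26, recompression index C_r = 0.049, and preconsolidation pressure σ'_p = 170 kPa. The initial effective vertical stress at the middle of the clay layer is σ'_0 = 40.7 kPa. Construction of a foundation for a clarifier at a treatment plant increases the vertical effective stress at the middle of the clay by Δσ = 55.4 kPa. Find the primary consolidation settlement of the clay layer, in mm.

S_c ≈ 25.7 mm

Final effective stress: σ'_f = 40.7 + 55.4 = 96.1 kPa.
σ'_f = 96.1 ≤ σ'_p = 170 kPa, so the clay remains overconsolidated and only the recompression index applies:
S_c = C_r·H/(1+e₀)·log₁₀(σ'_f/σ'_0) = 0.049×2.7/1.92×log₁₀(96.1/40.7)
    = 0.068909 × 0.37313 = 0.02571 m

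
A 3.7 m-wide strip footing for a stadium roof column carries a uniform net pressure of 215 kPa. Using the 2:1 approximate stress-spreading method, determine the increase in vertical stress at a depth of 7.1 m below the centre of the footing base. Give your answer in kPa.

By the 2:1 method the load spreads at 1 horizontal : 2 vertical, so at depth z the loaded area has grown by z in each plan dimension:
Δσ = qB/(B+z) = 215×3.7/(3.7+7.1) = 73.657 kPa

Δσ_z ≈ 73.7 kPa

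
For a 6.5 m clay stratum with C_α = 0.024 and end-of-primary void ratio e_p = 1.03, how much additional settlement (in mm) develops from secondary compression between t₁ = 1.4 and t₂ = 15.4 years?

Secondary compression: S_s = C_α·H/(1+e_p)·log₁₀(t₂/t₁)
S_s = 0.024×6.5/(1+1.03)×log₁₀(15.4/1.4)
    = 0.07685 × 1.041 = 0.08003 m

S_s ≈ 80 mm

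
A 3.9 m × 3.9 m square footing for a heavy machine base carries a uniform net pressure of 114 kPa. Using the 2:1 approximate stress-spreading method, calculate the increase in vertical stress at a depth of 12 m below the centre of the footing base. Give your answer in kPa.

By the 2:1 method the load spreads at 1 horizontal : 2 vertical, so at depth z the loaded area has grown by z in each plan dimension:
Δσ = qBL/((B+z)(L+z)) = 114×3.9×3.9/((3.9+12)(3.9+12)) = 6.8587 kPa

Δσ_z ≈ 6.86 kPa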